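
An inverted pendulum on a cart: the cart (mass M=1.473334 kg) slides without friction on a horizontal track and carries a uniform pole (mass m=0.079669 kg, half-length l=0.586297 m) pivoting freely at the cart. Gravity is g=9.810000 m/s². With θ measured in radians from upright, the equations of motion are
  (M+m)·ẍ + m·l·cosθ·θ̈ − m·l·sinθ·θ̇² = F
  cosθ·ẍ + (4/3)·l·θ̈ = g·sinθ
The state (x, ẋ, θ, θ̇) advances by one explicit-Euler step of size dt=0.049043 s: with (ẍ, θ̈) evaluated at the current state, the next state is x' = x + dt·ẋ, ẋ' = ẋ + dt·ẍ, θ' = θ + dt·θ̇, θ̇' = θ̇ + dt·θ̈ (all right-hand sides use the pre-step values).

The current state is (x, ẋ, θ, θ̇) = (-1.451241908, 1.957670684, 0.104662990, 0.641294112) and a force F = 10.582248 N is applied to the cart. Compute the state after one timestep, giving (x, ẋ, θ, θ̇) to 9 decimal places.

sinθ=0.104472009, cosθ=0.994527827
temp = (F + m·l·θ̇²·sinθ)/(M+m) = (10.582248 + 0.002006880)/1.553003 = 6.815347350
θ̈ = (g·sinθ − cosθ·temp)/(l·(4/3 − m·cos²θ/(M+m))) = -7.650705696
ẍ = temp − m·l·θ̈·cosθ/(M+m) = 7.044198542
Euler: x'=-1.451241908+0.049043·1.957670684=-1.355231865, ẋ'=1.957670684+0.049043·7.044198542=2.303139313
       θ'=0.104662990+0.049043·0.641294112=0.136113977, θ̇'=0.641294112+0.049043·-7.650705696=0.266080553

(-1.355231865, 2.303139313, 0.136113977, 0.266080553)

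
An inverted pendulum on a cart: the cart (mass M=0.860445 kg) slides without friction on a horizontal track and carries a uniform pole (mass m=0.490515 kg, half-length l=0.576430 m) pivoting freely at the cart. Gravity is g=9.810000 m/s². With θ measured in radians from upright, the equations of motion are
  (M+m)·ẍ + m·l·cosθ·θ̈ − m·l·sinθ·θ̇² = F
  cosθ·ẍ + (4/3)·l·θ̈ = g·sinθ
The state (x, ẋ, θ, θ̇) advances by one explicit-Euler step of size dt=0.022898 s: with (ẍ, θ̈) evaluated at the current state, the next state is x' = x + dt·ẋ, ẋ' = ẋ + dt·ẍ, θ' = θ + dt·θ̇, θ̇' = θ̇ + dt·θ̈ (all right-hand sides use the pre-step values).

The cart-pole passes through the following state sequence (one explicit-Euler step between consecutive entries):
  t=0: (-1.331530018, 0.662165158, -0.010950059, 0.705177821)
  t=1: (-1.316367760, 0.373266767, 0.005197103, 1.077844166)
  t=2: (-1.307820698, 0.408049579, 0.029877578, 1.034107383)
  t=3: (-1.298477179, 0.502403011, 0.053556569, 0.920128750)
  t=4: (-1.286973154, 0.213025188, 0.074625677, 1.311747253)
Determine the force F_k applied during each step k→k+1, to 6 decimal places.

F_0 = -12.441730 N
F_1 = 1.510385 N
F_2 = 4.150934 N
F_3 = -12.257004 N

step 0→1:
  ẍ = (ẋ'−ẋ)/dt = (0.373266767−0.662165158)/0.022898 = -12.616752
  θ̈ = (θ̇'−θ̇)/dt = (1.077844166−0.705177821)/0.022898 = 16.275061
  sinθ=-0.010950, cosθ=0.999940
  F = (M+m)·ẍ + m·l·cosθ·θ̈ − m·l·sinθ·θ̇² = -17.044727 + 4.601458 − -0.001540 = -12.441730
step 1→2:
  ẍ = (ẋ'−ẋ)/dt = (0.408049579−0.373266767)/0.022898 = 1.519033
  θ̈ = (θ̇'−θ̇)/dt = (1.034107383−1.077844166)/0.022898 = -1.910070
  sinθ=0.005197, cosθ=0.999986
  F = (M+m)·ẍ + m·l·cosθ·θ̈ − m·l·sinθ·θ̇² = 2.052152 + -0.540060 − 0.001707 = 1.510385
step 2→3:
  ẍ = (ẋ'−ẋ)/dt = (0.502403011−0.408049579)/0.022898 = 4.120597
  θ̈ = (θ̇'−θ̇)/dt = (0.920128750−1.034107383)/0.022898 = -4.977668
  sinθ=0.029873, cosθ=0.999554
  F = (M+m)·ẍ + m·l·cosθ·θ̈ − m·l·sinθ·θ̇² = 5.566762 + -1.406795 − 0.009033 = 4.150934
step 3→4:
  ẍ = (ẋ'−ẋ)/dt = (0.213025188−0.502403011)/0.022898 = -12.637690
  θ̈ = (θ̇'−θ̇)/dt = (1.311747253−0.920128750)/0.022898 = 17.102738
  sinθ=0.053531, cosθ=0.998566
  F = (M+m)·ẍ + m·l·cosθ·θ̈ − m·l·sinθ·θ̇² = -17.073014 + 4.828824 − 0.012814 = -12.257004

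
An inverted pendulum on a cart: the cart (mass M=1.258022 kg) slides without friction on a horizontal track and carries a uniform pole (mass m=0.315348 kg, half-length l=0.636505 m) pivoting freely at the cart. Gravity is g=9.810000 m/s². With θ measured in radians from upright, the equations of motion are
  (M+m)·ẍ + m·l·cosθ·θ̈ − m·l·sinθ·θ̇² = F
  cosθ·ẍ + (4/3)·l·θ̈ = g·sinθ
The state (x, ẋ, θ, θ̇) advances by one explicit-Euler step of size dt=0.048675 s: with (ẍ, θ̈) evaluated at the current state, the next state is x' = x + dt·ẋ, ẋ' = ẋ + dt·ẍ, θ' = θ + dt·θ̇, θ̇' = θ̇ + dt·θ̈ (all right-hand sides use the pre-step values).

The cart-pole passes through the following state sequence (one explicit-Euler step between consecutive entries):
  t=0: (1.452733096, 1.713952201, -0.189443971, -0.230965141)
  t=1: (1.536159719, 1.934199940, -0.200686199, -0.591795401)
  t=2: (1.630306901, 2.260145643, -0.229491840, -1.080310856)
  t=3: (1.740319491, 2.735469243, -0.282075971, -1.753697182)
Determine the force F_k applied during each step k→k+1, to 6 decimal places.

F_0 = 5.659970 N
F_1 = 8.575822 N
F_2 = 12.713609 N

step 0→1:
  ẍ = (ẋ'−ẋ)/dt = (1.934199940−1.713952201)/0.048675 = 4.524864
  θ̈ = (θ̇'−θ̇)/dt = (-0.591795401−-0.230965141)/0.048675 = -7.413051
  sinθ=-0.188313, cosθ=0.982109
  F = (M+m)·ẍ + m·l·cosθ·θ̈ − m·l·sinθ·θ̇² = 7.119285 + -1.461331 − -0.002016 = 5.659970
step 1→2:
  ẍ = (ẋ'−ẋ)/dt = (2.260145643−1.934199940)/0.048675 = 6.696368
  θ̈ = (θ̇'−θ̇)/dt = (-1.080310856−-0.591795401)/0.048675 = -10.036270
  sinθ=-0.199342, cosθ=0.979930
  F = (M+m)·ẍ + m·l·cosθ·θ̈ − m·l·sinθ·θ̇² = 10.535864 + -1.974055 − -0.014013 = 8.575822
step 2→3:
  ẍ = (ẋ'−ẋ)/dt = (2.735469243−2.260145643)/0.048675 = 9.765251
  θ̈ = (θ̇'−θ̇)/dt = (-1.753697182−-1.080310856)/0.048675 = -13.834336
  sinθ=-0.227483, cosθ=0.973782
  F = (M+m)·ẍ + m·l·cosθ·θ̈ − m·l·sinθ·θ̇² = 15.364353 + -2.704033 − -0.053289 = 12.713609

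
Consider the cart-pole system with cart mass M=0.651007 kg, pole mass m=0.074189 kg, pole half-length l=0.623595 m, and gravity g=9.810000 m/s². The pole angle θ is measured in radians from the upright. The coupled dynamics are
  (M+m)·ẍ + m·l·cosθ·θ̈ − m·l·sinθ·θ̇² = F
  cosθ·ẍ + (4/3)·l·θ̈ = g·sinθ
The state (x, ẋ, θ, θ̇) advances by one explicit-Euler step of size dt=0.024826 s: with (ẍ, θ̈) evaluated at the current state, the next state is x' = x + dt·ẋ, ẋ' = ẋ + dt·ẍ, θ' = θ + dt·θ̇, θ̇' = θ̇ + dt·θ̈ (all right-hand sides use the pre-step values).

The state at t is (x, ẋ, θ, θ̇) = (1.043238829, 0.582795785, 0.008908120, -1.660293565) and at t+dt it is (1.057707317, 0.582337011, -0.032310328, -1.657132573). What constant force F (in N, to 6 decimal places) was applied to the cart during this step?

ẍ = (ẋ'−ẋ)/dt = (0.582337011−0.582795785)/0.024826 = -0.018480
θ̈ = (θ̇'−θ̇)/dt = (-1.657132573−-1.660293565)/0.024826 = 0.127326
sinθ=0.008908, cosθ=0.999960
F = (M+m)·ẍ + m·l·cosθ·θ̈ − m·l·sinθ·θ̇² = -0.013401 + 0.005890 − 0.001136 = -0.008647

F = -0.008647 N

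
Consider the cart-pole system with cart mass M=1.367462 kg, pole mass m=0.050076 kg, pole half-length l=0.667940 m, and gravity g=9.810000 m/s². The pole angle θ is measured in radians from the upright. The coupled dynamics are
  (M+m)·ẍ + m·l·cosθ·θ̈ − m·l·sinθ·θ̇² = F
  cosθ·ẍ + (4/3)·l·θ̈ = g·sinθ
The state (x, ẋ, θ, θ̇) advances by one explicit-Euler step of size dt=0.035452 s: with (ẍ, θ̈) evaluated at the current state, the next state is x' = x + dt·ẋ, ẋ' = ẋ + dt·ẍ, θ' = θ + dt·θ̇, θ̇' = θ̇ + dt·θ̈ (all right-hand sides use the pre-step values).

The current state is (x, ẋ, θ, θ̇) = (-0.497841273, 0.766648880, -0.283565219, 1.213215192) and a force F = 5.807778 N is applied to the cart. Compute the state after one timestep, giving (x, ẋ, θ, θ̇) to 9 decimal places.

(-0.470662037, 0.917718626, -0.240554314, 0.941102691)

sinθ=-0.279780258, cosθ=0.960064064
temp = (F + m·l·θ̇²·sinθ)/(M+m) = (5.807778 + -0.013773992)/1.417538 = 4.087371208
θ̈ = (g·sinθ − cosθ·temp)/(l·(4/3 − m·cos²θ/(M+m))) = -7.675519036
ẍ = temp − m·l·θ̈·cosθ/(M+m) = 4.261247488
Euler: x'=-0.497841273+0.035452·0.766648880=-0.470662037, ẋ'=0.766648880+0.035452·4.261247488=0.917718626
       θ'=-0.283565219+0.035452·1.213215192=-0.240554314, θ̇'=1.213215192+0.035452·-7.675519036=0.941102691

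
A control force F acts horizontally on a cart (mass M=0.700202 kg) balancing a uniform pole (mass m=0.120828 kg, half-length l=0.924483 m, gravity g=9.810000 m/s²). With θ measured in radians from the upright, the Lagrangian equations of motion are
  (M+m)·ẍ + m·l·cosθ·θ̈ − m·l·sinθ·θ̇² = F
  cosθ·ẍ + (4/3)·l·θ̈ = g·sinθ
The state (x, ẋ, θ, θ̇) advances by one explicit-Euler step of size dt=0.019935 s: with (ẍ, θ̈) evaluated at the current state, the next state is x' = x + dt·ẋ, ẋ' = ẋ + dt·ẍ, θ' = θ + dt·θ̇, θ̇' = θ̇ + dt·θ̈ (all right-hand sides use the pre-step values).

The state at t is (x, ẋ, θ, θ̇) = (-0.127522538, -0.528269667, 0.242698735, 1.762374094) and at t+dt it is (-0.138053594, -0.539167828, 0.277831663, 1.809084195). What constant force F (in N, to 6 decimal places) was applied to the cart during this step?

F = -0.278160 N

ẍ = (ẋ'−ẋ)/dt = (-0.539167828−-0.528269667)/0.019935 = -0.546685
θ̈ = (θ̇'−θ̇)/dt = (1.809084195−1.762374094)/0.019935 = 2.343120
sinθ=0.240323, cosθ=0.970693
F = (M+m)·ẍ + m·l·cosθ·θ̈ − m·l·sinθ·θ̇² = -0.448845 + 0.254064 − 0.083379 = -0.278160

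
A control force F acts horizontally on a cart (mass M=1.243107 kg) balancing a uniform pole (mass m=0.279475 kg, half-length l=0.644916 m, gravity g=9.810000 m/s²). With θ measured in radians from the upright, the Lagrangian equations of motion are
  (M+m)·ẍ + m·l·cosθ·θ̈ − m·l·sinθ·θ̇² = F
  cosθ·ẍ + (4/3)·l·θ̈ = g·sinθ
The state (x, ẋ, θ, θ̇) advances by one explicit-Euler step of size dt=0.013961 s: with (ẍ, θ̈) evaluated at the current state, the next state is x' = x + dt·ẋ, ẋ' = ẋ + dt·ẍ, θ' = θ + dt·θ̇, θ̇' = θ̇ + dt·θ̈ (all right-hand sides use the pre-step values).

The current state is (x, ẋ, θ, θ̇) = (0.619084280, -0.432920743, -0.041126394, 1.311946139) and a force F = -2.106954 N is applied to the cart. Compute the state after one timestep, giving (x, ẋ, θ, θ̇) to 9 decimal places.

sinθ=-0.041114802, cosθ=0.999154429
temp = (F + m·l·θ̇²·sinθ)/(M+m) = (-2.106954 + -0.012754879)/1.522582 = -1.392180440
θ̈ = (g·sinθ − cosθ·temp)/(l·(4/3 − m·cos²θ/(M+m))) = 1.331605188
ẍ = temp − m·l·θ̈·cosθ/(M+m) = -1.549677888
Euler: x'=0.619084280+0.013961·-0.432920743=0.613040274, ẋ'=-0.432920743+0.013961·-1.549677888=-0.454555796
       θ'=-0.041126394+0.013961·1.311946139=-0.022810314, θ̇'=1.311946139+0.013961·1.331605188=1.330536679

(0.613040274, -0.454555796, -0.022810314, 1.330536679)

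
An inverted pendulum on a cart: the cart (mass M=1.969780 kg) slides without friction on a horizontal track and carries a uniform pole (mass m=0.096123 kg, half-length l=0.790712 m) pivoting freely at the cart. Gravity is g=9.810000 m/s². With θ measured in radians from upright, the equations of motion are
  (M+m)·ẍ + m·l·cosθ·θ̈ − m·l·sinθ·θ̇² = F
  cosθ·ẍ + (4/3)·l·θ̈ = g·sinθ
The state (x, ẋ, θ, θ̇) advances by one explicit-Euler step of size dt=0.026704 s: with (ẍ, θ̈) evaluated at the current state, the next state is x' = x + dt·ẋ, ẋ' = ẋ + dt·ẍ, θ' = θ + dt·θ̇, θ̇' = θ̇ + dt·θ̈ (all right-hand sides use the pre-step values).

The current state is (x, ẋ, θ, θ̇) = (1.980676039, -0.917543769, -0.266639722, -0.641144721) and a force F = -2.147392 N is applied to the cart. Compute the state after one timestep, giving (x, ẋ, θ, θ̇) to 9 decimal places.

sinθ=-0.263491399, cosθ=0.964661745
temp = (F + m·l·θ̇²·sinθ)/(M+m) = (-2.147392 + -0.008232358)/2.065903 = -1.043429608
θ̈ = (g·sinθ − cosθ·temp)/(l·(4/3 − m·cos²θ/(M+m))) = -1.547276600
ẍ = temp − m·l·θ̈·cosθ/(M+m) = -0.988516158
Euler: x'=1.980676039+0.026704·-0.917543769=1.956173950, ẋ'=-0.917543769+0.026704·-0.988516158=-0.943941104
       θ'=-0.266639722+0.026704·-0.641144721=-0.283760851, θ̇'=-0.641144721+0.026704·-1.547276600=-0.682463195

(1.956173950, -0.943941104, -0.283760851, -0.682463195)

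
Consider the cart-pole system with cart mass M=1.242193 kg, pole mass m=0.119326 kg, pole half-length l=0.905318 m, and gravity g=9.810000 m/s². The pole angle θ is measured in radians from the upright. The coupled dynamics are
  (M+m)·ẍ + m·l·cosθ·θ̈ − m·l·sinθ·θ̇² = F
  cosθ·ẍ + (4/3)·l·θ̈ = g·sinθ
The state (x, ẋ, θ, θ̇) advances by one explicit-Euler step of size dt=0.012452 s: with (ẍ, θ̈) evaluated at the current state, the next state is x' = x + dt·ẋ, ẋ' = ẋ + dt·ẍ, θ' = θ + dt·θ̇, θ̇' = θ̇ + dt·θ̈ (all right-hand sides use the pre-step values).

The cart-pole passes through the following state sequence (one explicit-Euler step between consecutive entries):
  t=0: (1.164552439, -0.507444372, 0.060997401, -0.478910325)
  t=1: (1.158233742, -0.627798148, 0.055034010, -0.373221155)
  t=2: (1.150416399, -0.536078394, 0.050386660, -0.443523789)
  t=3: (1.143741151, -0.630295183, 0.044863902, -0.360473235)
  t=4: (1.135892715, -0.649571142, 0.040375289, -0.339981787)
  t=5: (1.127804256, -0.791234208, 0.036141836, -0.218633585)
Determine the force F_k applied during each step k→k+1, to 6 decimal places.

step 0→1:
  ẍ = (ẋ'−ẋ)/dt = (-0.627798148−-0.507444372)/0.012452 = -9.665417
  θ̈ = (θ̇'−θ̇)/dt = (-0.373221155−-0.478910325)/0.012452 = 8.487726
  sinθ=0.060960, cosθ=0.998140
  F = (M+m)·ẍ + m·l·cosθ·θ̈ − m·l·sinθ·θ̇² = -13.159649 + 0.915207 − 0.001510 = -12.245953
step 1→2:
  ẍ = (ẋ'−ẋ)/dt = (-0.536078394−-0.627798148)/0.012452 = 7.365865
  θ̈ = (θ̇'−θ̇)/dt = (-0.443523789−-0.373221155)/0.012452 = -5.645891
  sinθ=0.055006, cosθ=0.998486
  F = (M+m)·ẍ + m·l·cosθ·θ̈ − m·l·sinθ·θ̇² = 10.028765 + -0.608991 − 0.000828 = 9.418947
step 2→3:
  ẍ = (ẋ'−ẋ)/dt = (-0.630295183−-0.536078394)/0.012452 = -7.566398
  θ̈ = (θ̇'−θ̇)/dt = (-0.360473235−-0.443523789)/0.012452 = 6.669656
  sinθ=0.050365, cosθ=0.998731
  F = (M+m)·ẍ + m·l·cosθ·θ̈ − m·l·sinθ·θ̇² = -10.301795 + 0.719595 − 0.001070 = -9.583270
step 3→4:
  ẍ = (ẋ'−ẋ)/dt = (-0.649571142−-0.630295183)/0.012452 = -1.548021
  θ̈ = (θ̇'−θ̇)/dt = (-0.339981787−-0.360473235)/0.012452 = 1.645635
  sinθ=0.044849, cosθ=0.998994
  F = (M+m)·ẍ + m·l·cosθ·θ̈ − m·l·sinθ·θ̇² = -2.107660 + 0.177596 − 0.000630 = -1.930694
step 4→5:
  ẍ = (ẋ'−ẋ)/dt = (-0.791234208−-0.649571142)/0.012452 = -11.376732
  θ̈ = (θ̇'−θ̇)/dt = (-0.218633585−-0.339981787)/0.012452 = 9.745278
  sinθ=0.040364, cosθ=0.999185
  F = (M+m)·ẍ + m·l·cosθ·θ̈ − m·l·sinθ·θ̇² = -15.489637 + 1.051905 − 0.000504 = -14.438236

F_0 = -12.245953 N
F_1 = 9.418947 N
F_2 = -9.583270 N
F_3 = -1.930694 N
F_4 = -14.438236 N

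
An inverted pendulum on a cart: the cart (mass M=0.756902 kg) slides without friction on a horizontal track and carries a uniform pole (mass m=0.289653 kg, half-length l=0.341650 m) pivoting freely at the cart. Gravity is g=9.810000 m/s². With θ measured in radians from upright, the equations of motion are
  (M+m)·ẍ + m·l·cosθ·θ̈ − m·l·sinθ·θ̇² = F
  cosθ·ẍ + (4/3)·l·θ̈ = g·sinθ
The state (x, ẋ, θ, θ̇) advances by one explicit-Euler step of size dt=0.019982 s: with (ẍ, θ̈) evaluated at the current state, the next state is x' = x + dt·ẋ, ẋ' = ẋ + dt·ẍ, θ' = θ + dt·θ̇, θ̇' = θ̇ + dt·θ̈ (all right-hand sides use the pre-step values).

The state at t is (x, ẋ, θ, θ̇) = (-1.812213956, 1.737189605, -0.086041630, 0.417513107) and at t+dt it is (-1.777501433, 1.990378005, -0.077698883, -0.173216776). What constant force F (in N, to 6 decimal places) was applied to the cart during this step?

ẍ = (ẋ'−ẋ)/dt = (1.990378005−1.737189605)/0.019982 = 12.670824
θ̈ = (θ̇'−θ̇)/dt = (-0.173216776−0.417513107)/0.019982 = -29.563101
sinθ=-0.085936, cosθ=0.996301
F = (M+m)·ẍ + m·l·cosθ·θ̈ − m·l·sinθ·θ̇² = 13.260714 + -2.914740 − -0.001482 = 10.347456

F = 10.347456 N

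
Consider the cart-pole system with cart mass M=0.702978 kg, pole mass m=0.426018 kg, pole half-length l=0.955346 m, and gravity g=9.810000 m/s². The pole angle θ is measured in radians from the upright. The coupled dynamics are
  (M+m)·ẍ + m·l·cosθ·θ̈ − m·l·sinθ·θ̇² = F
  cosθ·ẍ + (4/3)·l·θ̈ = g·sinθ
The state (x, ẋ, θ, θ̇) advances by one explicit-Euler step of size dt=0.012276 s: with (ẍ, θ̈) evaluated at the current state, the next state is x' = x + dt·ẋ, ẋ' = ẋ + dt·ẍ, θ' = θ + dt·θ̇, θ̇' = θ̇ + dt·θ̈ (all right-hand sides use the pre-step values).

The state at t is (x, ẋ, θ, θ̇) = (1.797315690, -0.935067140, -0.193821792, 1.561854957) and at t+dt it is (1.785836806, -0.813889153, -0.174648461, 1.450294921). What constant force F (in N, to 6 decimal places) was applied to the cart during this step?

F = 7.706323 N

ẍ = (ẋ'−ẋ)/dt = (-0.813889153−-0.935067140)/0.012276 = 9.871130
θ̈ = (θ̇'−θ̇)/dt = (1.450294921−1.561854957)/0.012276 = -9.087654
sinθ=-0.192611, cosθ=0.981275
F = (M+m)·ẍ + m·l·cosθ·θ̈ − m·l·sinθ·θ̇² = 11.144466 + -3.629370 − -0.191227 = 7.706323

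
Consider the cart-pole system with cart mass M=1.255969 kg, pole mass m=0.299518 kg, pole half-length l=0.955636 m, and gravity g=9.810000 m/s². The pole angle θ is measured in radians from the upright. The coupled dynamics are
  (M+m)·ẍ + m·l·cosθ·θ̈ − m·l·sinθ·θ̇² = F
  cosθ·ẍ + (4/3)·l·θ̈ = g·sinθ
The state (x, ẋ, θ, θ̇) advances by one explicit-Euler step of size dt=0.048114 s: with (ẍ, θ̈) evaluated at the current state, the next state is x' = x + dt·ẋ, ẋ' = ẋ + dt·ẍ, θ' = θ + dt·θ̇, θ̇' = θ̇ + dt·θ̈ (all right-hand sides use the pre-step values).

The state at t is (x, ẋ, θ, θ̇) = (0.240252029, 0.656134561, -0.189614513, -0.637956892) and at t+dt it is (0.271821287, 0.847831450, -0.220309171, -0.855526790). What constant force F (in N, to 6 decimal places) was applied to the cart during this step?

ẍ = (ẋ'−ẋ)/dt = (0.847831450−0.656134561)/0.048114 = 3.984223
θ̈ = (θ̇'−θ̇)/dt = (-0.855526790−-0.637956892)/0.048114 = -4.521967
sinθ=-0.188480, cosθ=0.982077
F = (M+m)·ẍ + m·l·cosθ·θ̈ − m·l·sinθ·θ̇² = 6.197407 + -1.271125 − -0.021957 = 4.948238

F = 4.948238 N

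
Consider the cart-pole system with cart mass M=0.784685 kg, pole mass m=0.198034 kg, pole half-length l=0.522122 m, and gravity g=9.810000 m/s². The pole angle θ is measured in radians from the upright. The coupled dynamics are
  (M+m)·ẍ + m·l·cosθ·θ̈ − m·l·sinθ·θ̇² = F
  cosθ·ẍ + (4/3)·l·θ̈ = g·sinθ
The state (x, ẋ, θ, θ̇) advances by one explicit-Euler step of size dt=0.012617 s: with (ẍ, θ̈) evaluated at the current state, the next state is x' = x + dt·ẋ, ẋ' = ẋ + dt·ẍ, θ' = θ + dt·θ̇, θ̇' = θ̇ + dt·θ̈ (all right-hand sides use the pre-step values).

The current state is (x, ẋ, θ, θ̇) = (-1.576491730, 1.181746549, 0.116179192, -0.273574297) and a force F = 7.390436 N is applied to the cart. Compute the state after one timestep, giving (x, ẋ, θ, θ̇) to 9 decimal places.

sinθ=0.115918012, cosθ=0.993258785
temp = (F + m·l·θ̇²·sinθ)/(M+m) = (7.390436 + 0.000897043)/0.982719 = 7.521308780
θ̈ = (g·sinθ − cosθ·temp)/(l·(4/3 − m·cos²θ/(M+m))) = -10.691888475
ẍ = temp − m·l·θ̈·cosθ/(M+m) = 8.638684512
Euler: x'=-1.576491730+0.012617·1.181746549=-1.561581634, ẋ'=1.181746549+0.012617·8.638684512=1.290740831
       θ'=0.116179192+0.012617·-0.273574297=0.112727505, θ̇'=-0.273574297+0.012617·-10.691888475=-0.408473854

(-1.561581634, 1.290740831, 0.112727505, -0.408473854)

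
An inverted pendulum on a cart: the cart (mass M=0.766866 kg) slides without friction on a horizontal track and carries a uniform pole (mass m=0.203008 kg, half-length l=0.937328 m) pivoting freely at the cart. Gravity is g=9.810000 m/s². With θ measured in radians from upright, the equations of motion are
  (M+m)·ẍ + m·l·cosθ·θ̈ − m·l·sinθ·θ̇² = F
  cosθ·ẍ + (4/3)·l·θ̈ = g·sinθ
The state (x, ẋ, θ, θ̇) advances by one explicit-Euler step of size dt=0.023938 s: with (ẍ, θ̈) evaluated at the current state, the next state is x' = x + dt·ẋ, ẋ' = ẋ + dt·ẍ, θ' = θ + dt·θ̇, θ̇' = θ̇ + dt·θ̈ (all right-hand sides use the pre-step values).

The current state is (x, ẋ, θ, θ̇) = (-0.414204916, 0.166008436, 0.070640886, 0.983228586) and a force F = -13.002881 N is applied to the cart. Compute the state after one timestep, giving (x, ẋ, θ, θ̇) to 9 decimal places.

(-0.410231006, -0.217029796, 0.094177412, 1.302213393)

sinθ=0.070582149, cosθ=0.997505970
temp = (F + m·l·θ̇²·sinθ)/(M+m) = (-13.002881 + 0.012984003)/0.969874 = -13.393386148
θ̈ = (g·sinθ − cosθ·temp)/(l·(4/3 − m·cos²θ/(M+m))) = 13.325457713
ẍ = temp − m·l·θ̈·cosθ/(M+m) = -16.001262913
Euler: x'=-0.414204916+0.023938·0.166008436=-0.410231006, ẋ'=0.166008436+0.023938·-16.001262913=-0.217029796
       θ'=0.070640886+0.023938·0.983228586=0.094177412, θ̇'=0.983228586+0.023938·13.325457713=1.302213393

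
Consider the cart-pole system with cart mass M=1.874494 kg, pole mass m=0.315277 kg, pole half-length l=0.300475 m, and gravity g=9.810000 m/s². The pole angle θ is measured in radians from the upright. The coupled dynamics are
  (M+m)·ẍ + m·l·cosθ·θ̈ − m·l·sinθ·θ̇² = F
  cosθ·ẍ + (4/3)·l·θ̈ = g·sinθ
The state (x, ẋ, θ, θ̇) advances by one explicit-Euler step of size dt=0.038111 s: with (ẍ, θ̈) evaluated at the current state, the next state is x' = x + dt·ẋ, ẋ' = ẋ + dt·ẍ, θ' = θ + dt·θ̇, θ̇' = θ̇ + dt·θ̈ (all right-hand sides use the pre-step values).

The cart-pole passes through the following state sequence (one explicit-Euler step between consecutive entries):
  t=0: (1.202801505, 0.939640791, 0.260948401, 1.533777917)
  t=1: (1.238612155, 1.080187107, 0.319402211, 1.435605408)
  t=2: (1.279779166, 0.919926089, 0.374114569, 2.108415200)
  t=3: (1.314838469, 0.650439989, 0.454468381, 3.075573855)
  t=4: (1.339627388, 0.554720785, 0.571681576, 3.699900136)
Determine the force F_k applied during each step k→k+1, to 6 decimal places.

F_0 = 7.782207 N
F_1 = -7.681713 N
F_2 = -13.400167 N
F_3 = -4.498810 N

step 0→1:
  ẍ = (ẋ'−ẋ)/dt = (1.080187107−0.939640791)/0.038111 = 3.687815
  θ̈ = (θ̇'−θ̇)/dt = (1.435605408−1.533777917)/0.038111 = -2.575963
  sinθ=0.257997, cosθ=0.966146
  F = (M+m)·ẍ + m·l·cosθ·θ̈ − m·l·sinθ·θ̇² = 8.075470 + -0.235767 − 0.057496 = 7.782207
step 1→2:
  ẍ = (ẋ'−ẋ)/dt = (0.919926089−1.080187107)/0.038111 = -4.205112
  θ̈ = (θ̇'−θ̇)/dt = (2.108415200−1.435605408)/0.038111 = 17.653953
  sinθ=0.313999, cosθ=0.949423
  F = (M+m)·ẍ + m·l·cosθ·θ̈ − m·l·sinθ·θ̇² = -9.208232 + 1.587824 − 0.061305 = -7.681713
step 2→3:
  ẍ = (ẋ'−ẋ)/dt = (0.650439989−0.919926089)/0.038111 = -7.071084
  θ̈ = (θ̇'−θ̇)/dt = (3.075573855−2.108415200)/0.038111 = 25.377415
  sinθ=0.365448, cosθ=0.930832
  F = (M+m)·ẍ + m·l·cosθ·θ̈ − m·l·sinθ·θ̇² = -15.484056 + 2.237789 − 0.153900 = -13.400167
step 3→4:
  ẍ = (ẋ'−ẋ)/dt = (0.554720785−0.650439989)/0.038111 = -2.511590
  θ̈ = (θ̇'−θ̇)/dt = (3.699900136−3.075573855)/0.038111 = 16.381787
  sinθ=0.438985, cosθ=0.898495
  F = (M+m)·ẍ + m·l·cosθ·θ̈ − m·l·sinθ·θ̇² = -5.499807 + 1.394368 − 0.393371 = -4.498810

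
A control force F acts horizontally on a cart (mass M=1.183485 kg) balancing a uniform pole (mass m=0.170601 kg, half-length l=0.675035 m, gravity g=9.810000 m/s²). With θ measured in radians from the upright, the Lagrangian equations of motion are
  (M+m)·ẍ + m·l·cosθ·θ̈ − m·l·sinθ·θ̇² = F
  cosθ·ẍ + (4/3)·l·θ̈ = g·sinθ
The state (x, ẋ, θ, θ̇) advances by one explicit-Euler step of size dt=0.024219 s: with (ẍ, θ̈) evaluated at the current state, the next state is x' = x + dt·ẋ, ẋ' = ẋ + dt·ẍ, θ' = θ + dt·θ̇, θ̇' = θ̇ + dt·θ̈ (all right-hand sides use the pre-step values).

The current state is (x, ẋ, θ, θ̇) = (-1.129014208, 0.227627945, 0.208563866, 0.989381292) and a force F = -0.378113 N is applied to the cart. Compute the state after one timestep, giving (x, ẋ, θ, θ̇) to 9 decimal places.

sinθ=0.207055102, cosθ=0.978329282
temp = (F + m·l·θ̇²·sinθ)/(M+m) = (-0.378113 + 0.023341093)/1.354086 = -0.262001015
θ̈ = (g·sinθ − cosθ·temp)/(l·(4/3 − m·cos²θ/(M+m))) = 2.794291775
ẍ = temp − m·l·θ̈·cosθ/(M+m) = -0.494498587
Euler: x'=-1.129014208+0.024219·0.227627945=-1.123501287, ẋ'=0.227627945+0.024219·-0.494498587=0.215651684
       θ'=0.208563866+0.024219·0.989381292=0.232525692, θ̇'=0.989381292+0.024219·2.794291775=1.057056244

(-1.123501287, 0.215651684, 0.232525692, 1.057056244)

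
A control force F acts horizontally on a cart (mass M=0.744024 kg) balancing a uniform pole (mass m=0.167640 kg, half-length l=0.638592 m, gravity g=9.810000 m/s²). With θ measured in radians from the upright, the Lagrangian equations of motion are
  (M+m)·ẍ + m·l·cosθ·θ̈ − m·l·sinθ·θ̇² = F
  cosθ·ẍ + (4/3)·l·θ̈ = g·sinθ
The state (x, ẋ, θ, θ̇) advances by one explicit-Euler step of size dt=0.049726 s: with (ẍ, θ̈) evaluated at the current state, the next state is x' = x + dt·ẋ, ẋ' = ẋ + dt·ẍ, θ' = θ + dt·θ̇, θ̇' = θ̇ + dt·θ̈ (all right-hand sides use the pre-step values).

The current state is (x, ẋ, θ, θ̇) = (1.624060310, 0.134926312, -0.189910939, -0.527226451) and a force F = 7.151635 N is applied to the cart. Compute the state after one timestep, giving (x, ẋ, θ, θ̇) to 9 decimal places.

(1.630769656, 0.598876091, -0.216127802, -1.170469828)

sinθ=-0.188771436, cosθ=0.982021051
temp = (F + m·l·θ̇²·sinθ)/(M+m) = (7.151635 + -0.005617354)/0.911664 = 7.838433508
θ̈ = (g·sinθ − cosθ·temp)/(l·(4/3 − m·cos²θ/(M+m))) = -12.935755482
ẍ = temp − m·l·θ̈·cosθ/(M+m) = 9.330124667
Euler: x'=1.624060310+0.049726·0.134926312=1.630769656, ẋ'=0.134926312+0.049726·9.330124667=0.598876091
       θ'=-0.189910939+0.049726·-0.527226451=-0.216127802, θ̇'=-0.527226451+0.049726·-12.935755482=-1.170469828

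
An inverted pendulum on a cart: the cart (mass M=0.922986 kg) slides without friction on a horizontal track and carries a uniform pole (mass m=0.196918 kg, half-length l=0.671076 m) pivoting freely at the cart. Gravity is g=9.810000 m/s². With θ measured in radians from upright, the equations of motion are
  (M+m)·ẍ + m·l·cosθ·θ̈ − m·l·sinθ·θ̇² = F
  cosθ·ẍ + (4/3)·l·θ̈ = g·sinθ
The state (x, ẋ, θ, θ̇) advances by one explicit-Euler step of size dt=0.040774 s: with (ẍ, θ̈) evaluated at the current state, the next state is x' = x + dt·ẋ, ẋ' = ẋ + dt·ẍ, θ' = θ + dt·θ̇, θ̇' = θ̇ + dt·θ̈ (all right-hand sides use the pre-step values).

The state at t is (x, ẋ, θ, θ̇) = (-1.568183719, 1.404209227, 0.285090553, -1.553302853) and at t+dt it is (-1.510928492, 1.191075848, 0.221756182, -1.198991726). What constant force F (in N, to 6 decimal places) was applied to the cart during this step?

ẍ = (ẋ'−ẋ)/dt = (1.191075848−1.404209227)/0.040774 = -5.227188
θ̈ = (θ̇'−θ̇)/dt = (-1.198991726−-1.553302853)/0.040774 = 8.689634
sinθ=0.281244, cosθ=0.959636
F = (M+m)·ẍ + m·l·cosθ·θ̈ − m·l·sinθ·θ̇² = -5.853949 + 1.101958 − 0.089671 = -4.841662

F = -4.841662 N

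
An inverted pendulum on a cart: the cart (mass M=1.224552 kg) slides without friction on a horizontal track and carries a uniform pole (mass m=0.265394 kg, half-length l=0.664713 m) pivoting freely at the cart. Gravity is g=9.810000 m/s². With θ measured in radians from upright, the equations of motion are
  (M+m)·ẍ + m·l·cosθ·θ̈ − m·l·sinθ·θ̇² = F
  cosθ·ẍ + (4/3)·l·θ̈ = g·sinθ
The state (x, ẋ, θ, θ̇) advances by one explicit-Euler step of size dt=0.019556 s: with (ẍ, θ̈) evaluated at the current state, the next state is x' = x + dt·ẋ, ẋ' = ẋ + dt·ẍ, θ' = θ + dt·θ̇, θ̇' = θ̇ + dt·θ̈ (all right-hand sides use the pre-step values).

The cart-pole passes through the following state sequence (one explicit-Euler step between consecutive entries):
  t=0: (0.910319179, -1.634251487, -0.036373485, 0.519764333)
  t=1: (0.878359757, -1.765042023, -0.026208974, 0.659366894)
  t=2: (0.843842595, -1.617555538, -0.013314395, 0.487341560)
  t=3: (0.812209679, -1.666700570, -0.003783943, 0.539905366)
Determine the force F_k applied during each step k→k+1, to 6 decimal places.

step 0→1:
  ẍ = (ẋ'−ẋ)/dt = (-1.765042023−-1.634251487)/0.019556 = -6.688000
  θ̈ = (θ̇'−θ̇)/dt = (0.659366894−0.519764333)/0.019556 = 7.138605
  sinθ=-0.036365, cosθ=0.999339
  F = (M+m)·ẍ + m·l·cosθ·θ̈ − m·l·sinθ·θ̇² = -9.964759 + 1.258494 − -0.001733 = -8.704532
step 1→2:
  ẍ = (ẋ'−ẋ)/dt = (-1.617555538−-1.765042023)/0.019556 = 7.541751
  θ̈ = (θ̇'−θ̇)/dt = (0.487341560−0.659366894)/0.019556 = -8.796550
  sinθ=-0.026206, cosθ=0.999657
  F = (M+m)·ẍ + m·l·cosθ·θ̈ − m·l·sinθ·θ̇² = 11.236802 + -1.551274 − -0.002010 = 9.687538
step 2→3:
  ẍ = (ẋ'−ẋ)/dt = (-1.666700570−-1.617555538)/0.019556 = -2.513041
  θ̈ = (θ̇'−θ̇)/dt = (0.539905366−0.487341560)/0.019556 = 2.687861
  sinθ=-0.013314, cosθ=0.999911
  F = (M+m)·ẍ + m·l·cosθ·θ̈ − m·l·sinθ·θ̇² = -3.744296 + 0.474126 − -0.000558 = -3.269612

F_0 = -8.704532 N
F_1 = 9.687538 N
F_2 = -3.269612 N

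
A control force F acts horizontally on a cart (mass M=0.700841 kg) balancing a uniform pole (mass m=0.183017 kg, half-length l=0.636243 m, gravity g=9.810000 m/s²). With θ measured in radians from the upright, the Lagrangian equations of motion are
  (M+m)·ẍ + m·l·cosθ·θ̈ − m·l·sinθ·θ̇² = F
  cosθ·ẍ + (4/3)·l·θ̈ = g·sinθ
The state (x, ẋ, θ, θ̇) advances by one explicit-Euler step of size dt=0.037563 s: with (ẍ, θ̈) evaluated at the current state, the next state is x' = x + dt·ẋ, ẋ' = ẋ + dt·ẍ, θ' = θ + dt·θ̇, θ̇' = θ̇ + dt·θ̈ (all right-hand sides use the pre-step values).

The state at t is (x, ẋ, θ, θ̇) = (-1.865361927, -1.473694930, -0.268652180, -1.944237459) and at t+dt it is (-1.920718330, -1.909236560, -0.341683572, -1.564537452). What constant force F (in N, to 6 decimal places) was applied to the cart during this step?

F = -8.996640 N

ẍ = (ẋ'−ẋ)/dt = (-1.909236560−-1.473694930)/0.037563 = -11.594964
θ̈ = (θ̇'−θ̇)/dt = (-1.564537452−-1.944237459)/0.037563 = 10.108351
sinθ=-0.265432, cosθ=0.964130
F = (M+m)·ẍ + m·l·cosθ·θ̈ − m·l·sinθ·θ̇² = -10.248302 + 1.134828 − -0.116833 = -8.996640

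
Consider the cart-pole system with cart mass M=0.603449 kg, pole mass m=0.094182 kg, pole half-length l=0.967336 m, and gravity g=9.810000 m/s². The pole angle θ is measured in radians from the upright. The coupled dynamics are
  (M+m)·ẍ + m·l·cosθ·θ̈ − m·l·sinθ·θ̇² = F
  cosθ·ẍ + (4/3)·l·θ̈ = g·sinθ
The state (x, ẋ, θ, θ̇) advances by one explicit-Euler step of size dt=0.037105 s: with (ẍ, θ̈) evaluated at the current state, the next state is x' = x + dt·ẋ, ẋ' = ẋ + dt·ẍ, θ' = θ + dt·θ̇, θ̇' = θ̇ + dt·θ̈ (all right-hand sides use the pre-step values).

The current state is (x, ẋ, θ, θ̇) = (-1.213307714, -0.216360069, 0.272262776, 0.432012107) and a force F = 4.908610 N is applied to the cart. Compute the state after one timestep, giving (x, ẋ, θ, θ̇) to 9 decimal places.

(-1.221335754, 0.061512835, 0.288292585, 0.300397857)

sinθ=0.268911550, cosθ=0.963164876
temp = (F + m·l·θ̇²·sinθ)/(M+m) = (4.908610 + 0.004572425)/0.697631 = 7.042666431
θ̈ = (g·sinθ − cosθ·temp)/(l·(4/3 − m·cos²θ/(M+m))) = -3.547075875
ẍ = temp − m·l·θ̈·cosθ/(M+m) = 7.488826402
Euler: x'=-1.213307714+0.037105·-0.216360069=-1.221335754, ẋ'=-0.216360069+0.037105·7.488826402=0.061512835
       θ'=0.272262776+0.037105·0.432012107=0.288292585, θ̇'=0.432012107+0.037105·-3.547075875=0.300397857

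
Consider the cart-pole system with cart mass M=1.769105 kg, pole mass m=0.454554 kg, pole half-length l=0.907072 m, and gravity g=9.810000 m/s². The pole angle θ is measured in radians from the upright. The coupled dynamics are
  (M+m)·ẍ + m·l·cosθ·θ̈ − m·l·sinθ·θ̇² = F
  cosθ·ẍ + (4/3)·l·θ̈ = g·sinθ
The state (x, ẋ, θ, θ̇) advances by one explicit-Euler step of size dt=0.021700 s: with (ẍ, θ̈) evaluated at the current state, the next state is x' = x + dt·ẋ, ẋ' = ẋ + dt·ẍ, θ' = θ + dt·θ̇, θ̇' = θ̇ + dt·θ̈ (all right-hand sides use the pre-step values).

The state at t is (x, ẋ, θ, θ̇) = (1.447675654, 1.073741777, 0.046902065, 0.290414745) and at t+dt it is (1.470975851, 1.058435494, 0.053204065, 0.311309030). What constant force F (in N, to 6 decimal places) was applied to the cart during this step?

ẍ = (ẋ'−ẋ)/dt = (1.058435494−1.073741777)/0.021700 = -0.705359
θ̈ = (θ̇'−θ̇)/dt = (0.311309030−0.290414745)/0.021700 = 0.962870
sinθ=0.046885, cosθ=0.998900
F = (M+m)·ẍ + m·l·cosθ·θ̈ − m·l·sinθ·θ̇² = -1.568477 + 0.396568 − 0.001630 = -1.173540

F = -1.173540 N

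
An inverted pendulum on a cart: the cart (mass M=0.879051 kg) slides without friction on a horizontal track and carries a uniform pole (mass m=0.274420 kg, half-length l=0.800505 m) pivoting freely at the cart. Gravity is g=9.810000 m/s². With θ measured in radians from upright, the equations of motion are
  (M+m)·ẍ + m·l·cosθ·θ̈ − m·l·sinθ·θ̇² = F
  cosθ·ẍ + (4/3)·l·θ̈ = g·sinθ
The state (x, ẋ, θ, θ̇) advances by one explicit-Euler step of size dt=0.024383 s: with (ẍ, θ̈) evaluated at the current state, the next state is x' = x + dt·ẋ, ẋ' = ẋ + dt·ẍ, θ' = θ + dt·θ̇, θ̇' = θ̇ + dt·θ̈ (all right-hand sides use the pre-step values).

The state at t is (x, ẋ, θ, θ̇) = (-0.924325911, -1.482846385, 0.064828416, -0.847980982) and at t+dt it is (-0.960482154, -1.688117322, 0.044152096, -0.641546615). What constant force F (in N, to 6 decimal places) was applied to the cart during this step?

ẍ = (ẋ'−ẋ)/dt = (-1.688117322−-1.482846385)/0.024383 = -8.418609
θ̈ = (θ̇'−θ̇)/dt = (-0.641546615−-0.847980982)/0.024383 = 8.466324
sinθ=0.064783, cosθ=0.997899
F = (M+m)·ẍ + m·l·cosθ·θ̈ − m·l·sinθ·θ̇² = -9.710621 + 1.855929 − 0.010233 = -7.864925

F = -7.864925 N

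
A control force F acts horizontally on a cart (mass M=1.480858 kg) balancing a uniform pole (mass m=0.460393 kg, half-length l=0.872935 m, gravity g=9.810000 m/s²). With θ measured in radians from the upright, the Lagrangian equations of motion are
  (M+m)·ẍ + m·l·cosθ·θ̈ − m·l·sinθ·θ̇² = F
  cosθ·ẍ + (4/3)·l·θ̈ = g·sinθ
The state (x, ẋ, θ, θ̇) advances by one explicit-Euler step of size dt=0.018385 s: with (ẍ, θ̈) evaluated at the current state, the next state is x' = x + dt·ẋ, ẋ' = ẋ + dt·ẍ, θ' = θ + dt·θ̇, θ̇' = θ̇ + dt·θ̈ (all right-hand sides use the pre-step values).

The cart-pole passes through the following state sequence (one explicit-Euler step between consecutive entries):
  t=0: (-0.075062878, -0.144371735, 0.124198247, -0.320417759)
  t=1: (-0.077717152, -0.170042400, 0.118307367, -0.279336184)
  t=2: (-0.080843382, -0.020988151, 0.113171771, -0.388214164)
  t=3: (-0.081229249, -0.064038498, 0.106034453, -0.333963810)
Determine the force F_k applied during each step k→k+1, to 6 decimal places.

step 0→1:
  ẍ = (ẋ'−ẋ)/dt = (-0.170042400−-0.144371735)/0.018385 = -1.396283
  θ̈ = (θ̇'−θ̇)/dt = (-0.279336184−-0.320417759)/0.018385 = 2.234516
  sinθ=0.123879, cosθ=0.992297
  F = (M+m)·ẍ + m·l·cosθ·θ̈ − m·l·sinθ·θ̇² = -2.710536 + 0.891119 − 0.005111 = -1.824528
step 1→2:
  ẍ = (ẋ'−ẋ)/dt = (-0.020988151−-0.170042400)/0.018385 = 8.107384
  θ̈ = (θ̇'−θ̇)/dt = (-0.388214164−-0.279336184)/0.018385 = -5.922109
  sinθ=0.118032, cosθ=0.993010
  F = (M+m)·ẍ + m·l·cosθ·θ̈ − m·l·sinθ·θ̇² = 15.738467 + -2.363418 − 0.003701 = 13.371347
step 2→3:
  ẍ = (ẋ'−ẋ)/dt = (-0.064038498−-0.020988151)/0.018385 = -2.341602
  θ̈ = (θ̇'−θ̇)/dt = (-0.333963810−-0.388214164)/0.018385 = 2.950794
  sinθ=0.112930, cosθ=0.993603
  F = (M+m)·ẍ + m·l·cosθ·θ̈ − m·l·sinθ·θ̇² = -4.545637 + 1.178318 − 0.006840 = -3.374159

F_0 = -1.824528 N
F_1 = 13.371347 N
F_2 = -3.374159 N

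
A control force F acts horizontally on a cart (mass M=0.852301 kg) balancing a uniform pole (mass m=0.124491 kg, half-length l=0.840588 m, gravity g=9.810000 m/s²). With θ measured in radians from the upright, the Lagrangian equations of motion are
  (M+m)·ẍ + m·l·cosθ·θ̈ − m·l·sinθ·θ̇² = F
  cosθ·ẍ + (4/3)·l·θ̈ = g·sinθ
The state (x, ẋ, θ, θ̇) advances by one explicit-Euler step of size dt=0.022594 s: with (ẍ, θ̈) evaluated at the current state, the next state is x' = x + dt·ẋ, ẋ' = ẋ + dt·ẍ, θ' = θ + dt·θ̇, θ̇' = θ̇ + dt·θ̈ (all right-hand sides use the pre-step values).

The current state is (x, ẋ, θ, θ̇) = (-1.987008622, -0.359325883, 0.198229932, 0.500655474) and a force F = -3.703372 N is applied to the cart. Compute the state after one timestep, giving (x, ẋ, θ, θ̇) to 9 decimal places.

sinθ=0.196934236, cosθ=0.980416701
temp = (F + m·l·θ̇²·sinθ)/(M+m) = (-3.703372 + 0.005165594)/0.976792 = -3.786073602
θ̈ = (g·sinθ − cosθ·temp)/(l·(4/3 − m·cos²θ/(M+m))) = 5.545113095
ẍ = temp − m·l·θ̈·cosθ/(M+m) = -4.368498800
Euler: x'=-1.987008622+0.022594·-0.359325883=-1.995127231, ẋ'=-0.359325883+0.022594·-4.368498800=-0.458027745
       θ'=0.198229932+0.022594·0.500655474=0.209541742, θ̇'=0.500655474+0.022594·5.545113095=0.625941759

(-1.995127231, -0.458027745, 0.209541742, 0.625941759)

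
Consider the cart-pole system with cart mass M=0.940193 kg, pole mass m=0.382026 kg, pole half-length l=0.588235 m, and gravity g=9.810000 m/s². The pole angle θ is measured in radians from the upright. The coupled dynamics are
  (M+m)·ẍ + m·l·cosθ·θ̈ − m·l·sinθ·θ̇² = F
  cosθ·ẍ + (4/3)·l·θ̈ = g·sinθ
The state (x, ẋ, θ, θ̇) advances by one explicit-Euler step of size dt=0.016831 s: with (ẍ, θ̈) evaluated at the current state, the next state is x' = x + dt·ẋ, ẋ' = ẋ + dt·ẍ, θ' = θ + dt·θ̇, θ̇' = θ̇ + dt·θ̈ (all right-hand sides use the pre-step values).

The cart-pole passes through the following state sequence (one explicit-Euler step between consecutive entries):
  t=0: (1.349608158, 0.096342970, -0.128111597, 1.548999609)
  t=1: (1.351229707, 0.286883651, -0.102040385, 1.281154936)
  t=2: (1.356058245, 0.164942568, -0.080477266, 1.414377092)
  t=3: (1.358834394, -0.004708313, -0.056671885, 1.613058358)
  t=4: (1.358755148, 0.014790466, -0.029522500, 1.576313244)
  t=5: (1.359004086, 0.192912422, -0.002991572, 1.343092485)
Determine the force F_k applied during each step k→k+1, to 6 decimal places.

step 0→1:
  ẍ = (ẋ'−ẋ)/dt = (0.286883651−0.096342970)/0.016831 = 11.320818
  θ̈ = (θ̇'−θ̇)/dt = (1.281154936−1.548999609)/0.016831 = -15.913771
  sinθ=-0.127761, cosθ=0.991805
  F = (M+m)·ẍ + m·l·cosθ·θ̈ − m·l·sinθ·θ̇² = 14.968600 + -3.546853 − -0.068888 = 11.490636
step 1→2:
  ẍ = (ẋ'−ẋ)/dt = (0.164942568−0.286883651)/0.016831 = -7.245029
  θ̈ = (θ̇'−θ̇)/dt = (1.414377092−1.281154936)/0.016831 = 7.915285
  sinθ=-0.101863, cosθ=0.994798
  F = (M+m)·ẍ + m·l·cosθ·θ̈ − m·l·sinθ·θ̇² = -9.579515 + 1.769479 − -0.037572 = -7.772464
step 2→3:
  ẍ = (ẋ'−ẋ)/dt = (-0.004708313−0.164942568)/0.016831 = -10.079667
  θ̈ = (θ̇'−θ̇)/dt = (1.613058358−1.414377092)/0.016831 = 11.804484
  sinθ=-0.080390, cosθ=0.996763
  F = (M+m)·ẍ + m·l·cosθ·θ̈ − m·l·sinθ·θ̇² = -13.327528 + 2.644131 − -0.036139 = -10.647258
step 3→4:
  ẍ = (ẋ'−ẋ)/dt = (0.014790466−-0.004708313)/0.016831 = 1.158504
  θ̈ = (θ̇'−θ̇)/dt = (1.576313244−1.613058358)/0.016831 = -2.183181
  sinθ=-0.056642, cosθ=0.998395
  F = (M+m)·ẍ + m·l·cosθ·θ̈ − m·l·sinθ·θ̇² = 1.531796 + -0.489819 − -0.033119 = 1.075096
step 4→5:
  ẍ = (ẋ'−ẋ)/dt = (0.192912422−0.014790466)/0.016831 = 10.582969
  θ̈ = (θ̇'−θ̇)/dt = (1.343092485−1.576313244)/0.016831 = -13.856619
  sinθ=-0.029518, cosθ=0.999564
  F = (M+m)·ẍ + m·l·cosθ·θ̈ − m·l·sinθ·θ̇² = 13.993003 + -3.112517 − -0.016482 = 10.896968

F_0 = 11.490636 N
F_1 = -7.772464 N
F_2 = -10.647258 N
F_3 = 1.075096 N
F_4 = 10.896968 N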